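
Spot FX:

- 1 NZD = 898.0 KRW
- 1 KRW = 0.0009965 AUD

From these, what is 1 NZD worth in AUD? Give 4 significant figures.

1 NZD × 898.0 = 898 KRW
898 KRW × 0.0009965 = 0.894857 AUD

NZD/AUD = 0.8949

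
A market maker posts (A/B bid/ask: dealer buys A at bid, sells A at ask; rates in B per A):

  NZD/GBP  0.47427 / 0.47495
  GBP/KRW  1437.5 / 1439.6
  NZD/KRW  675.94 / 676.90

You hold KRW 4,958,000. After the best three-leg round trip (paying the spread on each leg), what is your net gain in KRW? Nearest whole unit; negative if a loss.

Net profit: KRW 35,620

Best loop KRW → NZD → GBP → KRW:
KRW 4,958,000 ÷ 676.90 (buy NZD at ask) = NZD 7,324.57
NZD 7,324.57 × 0.47427 (sell NZD at bid) = GBP 3,473.82
GBP 3,473.82 × 1437.5 (sell GBP at bid) = KRW 4,993,620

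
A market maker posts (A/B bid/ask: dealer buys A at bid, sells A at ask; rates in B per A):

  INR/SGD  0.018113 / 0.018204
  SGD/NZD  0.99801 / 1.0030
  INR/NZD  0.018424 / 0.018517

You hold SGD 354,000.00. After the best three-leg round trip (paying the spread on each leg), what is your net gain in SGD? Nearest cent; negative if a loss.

Best loop SGD → INR → NZD → SGD:
SGD 354,000.00 ÷ 0.018204 (buy INR at ask) = INR 19,446,275.54
INR 19,446,275.54 × 0.018424 (sell INR at bid) = NZD 358,278.18
NZD 358,278.18 ÷ 1.0030 (buy SGD at ask) = SGD 357,206.56

Net profit: SGD 3,206.56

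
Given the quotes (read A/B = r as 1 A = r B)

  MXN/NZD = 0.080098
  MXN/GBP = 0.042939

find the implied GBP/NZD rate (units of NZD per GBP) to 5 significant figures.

1 GBP ÷ 0.042939 = 23.2889 MXN
23.2889 MXN × 0.080098 = 1.86539 NZD

GBP/NZD = 1.8654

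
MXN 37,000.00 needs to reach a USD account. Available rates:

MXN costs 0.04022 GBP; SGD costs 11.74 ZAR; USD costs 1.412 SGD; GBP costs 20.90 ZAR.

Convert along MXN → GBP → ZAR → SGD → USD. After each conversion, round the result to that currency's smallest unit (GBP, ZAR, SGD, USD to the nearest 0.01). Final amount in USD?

MXN 37,000.00 × 0.04022 = GBP 1,488.14
GBP 1,488.14 × 20.90 = ZAR 31,102.13
ZAR 31,102.13 ÷ 11.74 = SGD 2,649.24
SGD 2,649.24 ÷ 1.412 = USD 1,876.23

USD 1,876.23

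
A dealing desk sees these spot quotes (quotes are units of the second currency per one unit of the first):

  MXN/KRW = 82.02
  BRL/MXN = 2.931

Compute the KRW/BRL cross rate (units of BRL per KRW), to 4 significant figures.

1 KRW ÷ 82.02 = 0.0121921 MXN
0.0121921 MXN ÷ 2.931 = 0.00415972 BRL

KRW/BRL = 0.004160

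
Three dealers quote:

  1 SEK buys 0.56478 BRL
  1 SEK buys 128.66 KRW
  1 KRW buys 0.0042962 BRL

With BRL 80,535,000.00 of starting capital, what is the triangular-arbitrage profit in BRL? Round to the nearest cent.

Profitable loop is BRL → KRW → SEK → BRL:
BRL 80,535,000.00 ÷ 0.0042962 = KRW 18,745,635,678
KRW 18,745,635,678 ÷ 128.66 = SEK 145,699,018.17
SEK 145,699,018.17 × 0.56478 = BRL 82,287,891.48
Profit = BRL 82,287,891.48 − BRL 80,535,000.00

Profit: BRL 1,752,891.48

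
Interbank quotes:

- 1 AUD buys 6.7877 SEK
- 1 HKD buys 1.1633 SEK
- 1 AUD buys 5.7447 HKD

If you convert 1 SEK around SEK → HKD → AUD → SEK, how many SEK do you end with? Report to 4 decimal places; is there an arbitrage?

1.0157 (arbitrage exists)

Around SEK → HKD → AUD → SEK: 1 ÷ 1.1633 ÷ 5.7447 × 6.7877 = 1.015696
Product > 1; profitable direction is SEK → HKD → AUD → SEK.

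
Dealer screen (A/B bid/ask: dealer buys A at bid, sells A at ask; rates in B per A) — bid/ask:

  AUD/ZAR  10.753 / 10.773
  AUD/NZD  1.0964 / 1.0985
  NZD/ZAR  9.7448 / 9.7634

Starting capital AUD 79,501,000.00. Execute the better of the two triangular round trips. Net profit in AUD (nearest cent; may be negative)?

Net profit: AUD 206,849.76

Best loop AUD → ZAR → NZD → AUD:
AUD 79,501,000.00 × 10.753 (sell AUD at bid) = ZAR 854,874,253.00
ZAR 854,874,253.00 ÷ 9.7634 (buy NZD at ask) = NZD 87,559,072.97
NZD 87,559,072.97 ÷ 1.0985 (buy AUD at ask) = AUD 79,707,849.76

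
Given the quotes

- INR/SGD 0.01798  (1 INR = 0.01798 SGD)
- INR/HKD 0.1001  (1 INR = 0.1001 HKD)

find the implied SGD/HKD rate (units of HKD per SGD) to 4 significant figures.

1 SGD ÷ 0.01798 = 55.6174 INR
55.6174 INR × 0.1001 = 5.5673 HKD

SGD/HKD = 5.567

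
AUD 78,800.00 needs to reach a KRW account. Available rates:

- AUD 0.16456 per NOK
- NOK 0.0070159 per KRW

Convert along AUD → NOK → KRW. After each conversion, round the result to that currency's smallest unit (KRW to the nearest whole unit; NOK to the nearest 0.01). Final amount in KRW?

AUD 78,800.00 ÷ 0.16456 = NOK 478,852.70
NOK 478,852.70 ÷ 0.0070159 = KRW 68,252,498

KRW 68,252,498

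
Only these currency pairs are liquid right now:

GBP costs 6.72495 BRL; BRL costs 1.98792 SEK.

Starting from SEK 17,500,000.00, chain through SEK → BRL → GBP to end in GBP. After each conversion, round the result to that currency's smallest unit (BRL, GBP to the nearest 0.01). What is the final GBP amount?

GBP 1,309,031.46

SEK 17,500,000.00 ÷ 1.98792 = BRL 8,803,171.15
BRL 8,803,171.15 ÷ 6.72495 = GBP 1,309,031.46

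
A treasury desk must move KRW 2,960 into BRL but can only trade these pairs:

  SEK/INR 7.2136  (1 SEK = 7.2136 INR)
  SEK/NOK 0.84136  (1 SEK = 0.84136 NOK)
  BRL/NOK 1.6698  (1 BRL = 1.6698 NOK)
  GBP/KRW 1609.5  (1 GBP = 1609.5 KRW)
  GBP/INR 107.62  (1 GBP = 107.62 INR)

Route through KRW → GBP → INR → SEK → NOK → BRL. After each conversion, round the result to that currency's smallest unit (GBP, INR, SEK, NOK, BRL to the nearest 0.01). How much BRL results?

KRW 2,960 ÷ 1609.5 = GBP 1.84
GBP 1.84 × 107.62 = INR 198.02
INR 198.02 ÷ 7.2136 = SEK 27.45
SEK 27.45 × 0.84136 = NOK 23.10
NOK 23.10 ÷ 1.6698 = BRL 13.83

BRL 13.83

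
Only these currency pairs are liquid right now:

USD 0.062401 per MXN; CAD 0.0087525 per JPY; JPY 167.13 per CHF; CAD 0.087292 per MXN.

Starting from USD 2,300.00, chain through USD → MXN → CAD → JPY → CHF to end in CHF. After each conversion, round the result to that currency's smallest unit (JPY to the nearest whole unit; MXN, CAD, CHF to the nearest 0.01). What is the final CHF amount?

CHF 2,199.50

USD 2,300.00 ÷ 0.062401 = MXN 36,858.38
MXN 36,858.38 × 0.087292 = CAD 3,217.44
CAD 3,217.44 ÷ 0.0087525 = JPY 367,602
JPY 367,602 ÷ 167.13 = CHF 2,199.50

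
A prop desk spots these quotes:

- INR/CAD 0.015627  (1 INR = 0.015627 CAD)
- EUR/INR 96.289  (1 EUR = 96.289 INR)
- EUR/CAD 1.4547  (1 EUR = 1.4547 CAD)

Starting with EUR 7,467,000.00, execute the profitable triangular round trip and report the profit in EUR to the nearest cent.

Profit: EUR 256,692.96

Profitable loop is EUR → INR → CAD → EUR:
EUR 7,467,000.00 × 96.289 = INR 718,989,963.00
INR 718,989,963.00 × 0.015627 = CAD 11,235,656.15
CAD 11,235,656.15 ÷ 1.4547 = EUR 7,723,692.96
Profit = EUR 7,723,692.96 − EUR 7,467,000.00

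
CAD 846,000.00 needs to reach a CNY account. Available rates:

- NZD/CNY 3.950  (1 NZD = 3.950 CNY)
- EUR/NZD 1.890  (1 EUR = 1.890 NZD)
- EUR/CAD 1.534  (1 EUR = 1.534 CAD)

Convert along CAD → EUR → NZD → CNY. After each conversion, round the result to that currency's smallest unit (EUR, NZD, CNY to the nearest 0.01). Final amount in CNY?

CNY 4,117,218.39

CAD 846,000.00 ÷ 1.534 = EUR 551,499.35
EUR 551,499.35 × 1.890 = NZD 1,042,333.77
NZD 1,042,333.77 × 3.950 = CNY 4,117,218.39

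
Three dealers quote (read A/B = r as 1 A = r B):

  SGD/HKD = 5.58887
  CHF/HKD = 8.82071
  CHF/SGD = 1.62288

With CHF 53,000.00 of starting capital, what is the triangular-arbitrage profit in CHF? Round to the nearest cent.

Profitable loop is CHF → SGD → HKD → CHF:
CHF 53,000.00 × 1.62288 = SGD 86,012.64
SGD 86,012.64 × 5.58887 = HKD 480,713.46
HKD 480,713.46 ÷ 8.82071 = CHF 54,498.27
Profit = CHF 54,498.27 − CHF 53,000.00

Profit: CHF 1,498.27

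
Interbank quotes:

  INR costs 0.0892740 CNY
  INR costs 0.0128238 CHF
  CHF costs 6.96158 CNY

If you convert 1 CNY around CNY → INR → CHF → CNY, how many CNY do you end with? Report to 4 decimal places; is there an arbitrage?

Around CNY → INR → CHF → CNY: 1 ÷ 0.0892740 × 0.0128238 × 6.96158 = 0.999999
Product ≈ 1 (deviation 0.000%, within rounding noise).

1.0000 (no arbitrage)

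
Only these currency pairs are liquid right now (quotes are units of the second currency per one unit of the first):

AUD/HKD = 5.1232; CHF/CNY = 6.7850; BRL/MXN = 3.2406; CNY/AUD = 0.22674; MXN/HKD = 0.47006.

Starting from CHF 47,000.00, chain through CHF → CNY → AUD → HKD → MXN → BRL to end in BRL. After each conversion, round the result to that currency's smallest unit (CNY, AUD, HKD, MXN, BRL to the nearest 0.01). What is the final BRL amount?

BRL 243,185.92

CHF 47,000.00 × 6.7850 = CNY 318,895.00
CNY 318,895.00 × 0.22674 = AUD 72,306.25
AUD 72,306.25 × 5.1232 = HKD 370,439.38
HKD 370,439.38 ÷ 0.47006 = MXN 788,068.29
MXN 788,068.29 ÷ 3.2406 = BRL 243,185.92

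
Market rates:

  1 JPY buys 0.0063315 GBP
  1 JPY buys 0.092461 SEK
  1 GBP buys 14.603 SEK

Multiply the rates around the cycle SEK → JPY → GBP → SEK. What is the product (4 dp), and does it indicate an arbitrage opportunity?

Around SEK → JPY → GBP → SEK: 1 ÷ 0.092461 × 0.0063315 × 14.603 = 0.999977
Product ≈ 1 (deviation 0.002%, within rounding noise).

1.0000 (no arbitrage)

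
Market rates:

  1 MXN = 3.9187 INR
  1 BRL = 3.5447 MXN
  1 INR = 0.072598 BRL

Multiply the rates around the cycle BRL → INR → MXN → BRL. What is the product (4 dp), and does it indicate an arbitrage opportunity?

0.9916 (arbitrage exists)

Around BRL → INR → MXN → BRL: 1 ÷ 0.072598 ÷ 3.9187 ÷ 3.5447 = 0.991640
Product < 1; profitable direction is BRL → MXN → INR → BRL.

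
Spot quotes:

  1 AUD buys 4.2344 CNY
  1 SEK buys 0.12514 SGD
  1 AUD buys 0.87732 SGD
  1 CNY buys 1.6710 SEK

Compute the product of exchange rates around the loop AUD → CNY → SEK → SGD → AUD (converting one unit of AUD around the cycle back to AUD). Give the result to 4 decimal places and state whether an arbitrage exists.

1.0093 (arbitrage exists)

Around AUD → CNY → SEK → SGD → AUD: 1 × 4.2344 × 1.6710 × 0.12514 ÷ 0.87732 = 1.009268
Product > 1; profitable direction is AUD → CNY → SEK → SGD → AUD.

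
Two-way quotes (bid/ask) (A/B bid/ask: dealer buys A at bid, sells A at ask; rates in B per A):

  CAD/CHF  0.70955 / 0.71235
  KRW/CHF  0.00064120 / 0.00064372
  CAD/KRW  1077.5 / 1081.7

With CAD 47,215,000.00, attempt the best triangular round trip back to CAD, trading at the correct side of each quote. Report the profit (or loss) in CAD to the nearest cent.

Best loop CAD → CHF → KRW → CAD:
CAD 47,215,000.00 × 0.70955 (sell CAD at bid) = CHF 33,501,403.25
CHF 33,501,403.25 ÷ 0.00064372 (buy KRW at ask) = KRW 52,043,440,083
KRW 52,043,440,083 ÷ 1081.7 (buy CAD at ask) = CAD 48,112,637.59

Net profit: CAD 897,637.59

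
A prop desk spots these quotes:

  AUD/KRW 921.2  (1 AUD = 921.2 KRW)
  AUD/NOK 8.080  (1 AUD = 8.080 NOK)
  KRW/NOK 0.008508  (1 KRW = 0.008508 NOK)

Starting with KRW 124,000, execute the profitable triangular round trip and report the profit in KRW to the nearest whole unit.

Profitable loop is KRW → AUD → NOK → KRW:
KRW 124,000 ÷ 921.2 = AUD 134.61
AUD 134.61 × 8.080 = NOK 1,087.62
NOK 1,087.62 ÷ 0.008508 = KRW 127,836
Profit = KRW 127,836 − KRW 124,000

Profit: KRW 3,836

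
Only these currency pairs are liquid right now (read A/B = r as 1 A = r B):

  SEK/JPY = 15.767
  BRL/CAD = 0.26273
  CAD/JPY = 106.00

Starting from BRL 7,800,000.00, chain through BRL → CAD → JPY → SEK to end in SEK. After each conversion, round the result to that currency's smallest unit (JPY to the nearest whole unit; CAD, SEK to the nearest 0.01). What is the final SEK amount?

SEK 13,777,203.27

BRL 7,800,000.00 × 0.26273 = CAD 2,049,294.00
CAD 2,049,294.00 × 106.00 = JPY 217,225,164
JPY 217,225,164 ÷ 15.767 = SEK 13,777,203.27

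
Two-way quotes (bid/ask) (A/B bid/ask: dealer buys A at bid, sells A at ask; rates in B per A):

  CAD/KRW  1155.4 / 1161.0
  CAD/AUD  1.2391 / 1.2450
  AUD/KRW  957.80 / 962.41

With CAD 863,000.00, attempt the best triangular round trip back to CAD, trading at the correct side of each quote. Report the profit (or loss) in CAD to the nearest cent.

Best loop CAD → AUD → KRW → CAD:
CAD 863,000.00 × 1.2391 (sell CAD at bid) = AUD 1,069,343.30
AUD 1,069,343.30 × 957.80 (sell AUD at bid) = KRW 1,024,217,013
KRW 1,024,217,013 ÷ 1161.0 (buy CAD at ask) = CAD 882,185.20

Net profit: CAD 19,185.20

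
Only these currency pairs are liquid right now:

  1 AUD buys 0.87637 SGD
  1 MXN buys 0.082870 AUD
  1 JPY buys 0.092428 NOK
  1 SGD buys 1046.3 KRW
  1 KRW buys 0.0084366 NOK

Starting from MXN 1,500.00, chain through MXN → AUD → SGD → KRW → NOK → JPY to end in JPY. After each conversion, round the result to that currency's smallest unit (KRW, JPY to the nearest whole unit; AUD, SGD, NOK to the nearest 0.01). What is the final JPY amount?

JPY 10,403

MXN 1,500.00 × 0.082870 = AUD 124.30
AUD 124.30 × 0.87637 = SGD 108.93
SGD 108.93 × 1046.3 = KRW 113,973
KRW 113,973 × 0.0084366 = NOK 961.54
NOK 961.54 ÷ 0.092428 = JPY 10,403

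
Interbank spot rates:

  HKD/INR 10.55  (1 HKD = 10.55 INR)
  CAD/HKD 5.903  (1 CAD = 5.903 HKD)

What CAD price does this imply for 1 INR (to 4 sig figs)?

INR/CAD = 0.01606

1 INR ÷ 10.55 = 0.0947867 HKD
0.0947867 HKD ÷ 5.903 = 0.0160574 CAD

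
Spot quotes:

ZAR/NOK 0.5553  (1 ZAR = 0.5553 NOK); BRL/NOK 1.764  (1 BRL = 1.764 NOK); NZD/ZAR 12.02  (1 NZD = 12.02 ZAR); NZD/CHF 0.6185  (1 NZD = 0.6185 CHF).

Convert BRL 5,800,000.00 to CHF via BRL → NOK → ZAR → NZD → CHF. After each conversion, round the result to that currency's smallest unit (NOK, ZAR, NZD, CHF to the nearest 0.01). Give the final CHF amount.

CHF 948,056.32

BRL 5,800,000.00 × 1.764 = NOK 10,231,200.00
NOK 10,231,200.00 ÷ 0.5553 = ZAR 18,424,635.33
ZAR 18,424,635.33 ÷ 12.02 = NZD 1,532,831.56
NZD 1,532,831.56 × 0.6185 = CHF 948,056.32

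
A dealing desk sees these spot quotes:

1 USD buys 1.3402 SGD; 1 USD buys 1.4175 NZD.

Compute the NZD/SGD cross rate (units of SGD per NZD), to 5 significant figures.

NZD/SGD = 0.94547

1 NZD ÷ 1.4175 = 0.705467 USD
0.705467 USD × 1.3402 = 0.945467 SGD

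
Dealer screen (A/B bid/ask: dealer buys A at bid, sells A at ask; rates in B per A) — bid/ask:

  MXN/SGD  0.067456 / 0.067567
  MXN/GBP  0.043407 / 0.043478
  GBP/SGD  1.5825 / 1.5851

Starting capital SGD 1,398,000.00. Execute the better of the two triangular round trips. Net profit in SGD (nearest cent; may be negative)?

Best loop SGD → MXN → GBP → SGD:
SGD 1,398,000.00 ÷ 0.067567 (buy MXN at ask) = MXN 20,690,573.80
MXN 20,690,573.80 × 0.043407 (sell MXN at bid) = GBP 898,115.74
GBP 898,115.74 × 1.5825 (sell GBP at bid) = SGD 1,421,268.15

Net profit: SGD 23,268.15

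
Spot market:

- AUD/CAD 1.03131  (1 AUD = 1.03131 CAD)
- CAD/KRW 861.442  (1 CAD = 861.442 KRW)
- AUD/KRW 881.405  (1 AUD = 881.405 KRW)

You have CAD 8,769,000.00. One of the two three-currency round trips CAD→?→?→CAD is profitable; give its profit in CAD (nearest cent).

Profit: CAD 69,729.26

Profitable loop is CAD → KRW → AUD → CAD:
CAD 8,769,000.00 × 861.442 = KRW 7,553,984,898
KRW 7,553,984,898 ÷ 881.405 = AUD 8,570,390.34
AUD 8,570,390.34 × 1.03131 = CAD 8,838,729.26
Profit = CAD 8,838,729.26 − CAD 8,769,000.00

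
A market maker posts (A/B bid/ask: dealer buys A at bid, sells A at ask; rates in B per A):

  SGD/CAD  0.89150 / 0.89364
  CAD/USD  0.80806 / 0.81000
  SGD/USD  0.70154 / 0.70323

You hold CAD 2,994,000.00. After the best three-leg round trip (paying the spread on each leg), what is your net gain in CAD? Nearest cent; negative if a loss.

Best loop CAD → USD → SGD → CAD:
CAD 2,994,000.00 × 0.80806 (sell CAD at bid) = USD 2,419,331.64
USD 2,419,331.64 ÷ 0.70323 (buy SGD at ask) = SGD 3,440,313.47
SGD 3,440,313.47 × 0.89150 (sell SGD at bid) = CAD 3,067,039.46

Net profit: CAD 73,039.46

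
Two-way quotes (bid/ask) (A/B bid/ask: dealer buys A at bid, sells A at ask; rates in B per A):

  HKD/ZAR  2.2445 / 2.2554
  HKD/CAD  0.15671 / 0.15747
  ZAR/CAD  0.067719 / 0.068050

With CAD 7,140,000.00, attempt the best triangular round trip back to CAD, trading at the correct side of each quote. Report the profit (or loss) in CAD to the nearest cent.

Net profit: CAD 150,263.35

Best loop CAD → ZAR → HKD → CAD:
CAD 7,140,000.00 ÷ 0.068050 (buy ZAR at ask) = ZAR 104,922,850.84
ZAR 104,922,850.84 ÷ 2.2554 (buy HKD at ask) = HKD 46,520,728.41
HKD 46,520,728.41 × 0.15671 (sell HKD at bid) = CAD 7,290,263.35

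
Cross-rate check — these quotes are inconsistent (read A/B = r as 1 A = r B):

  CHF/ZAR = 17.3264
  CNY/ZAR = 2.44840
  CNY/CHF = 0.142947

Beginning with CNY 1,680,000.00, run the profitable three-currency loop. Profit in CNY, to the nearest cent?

Profitable loop is CNY → CHF → ZAR → CNY:
CNY 1,680,000.00 × 0.142947 = CHF 240,150.96
CHF 240,150.96 × 17.3264 = ZAR 4,160,951.59
ZAR 4,160,951.59 ÷ 2.44840 = CNY 1,699,457.44
Profit = CNY 1,699,457.44 − CNY 1,680,000.00

Profit: CNY 19,457.44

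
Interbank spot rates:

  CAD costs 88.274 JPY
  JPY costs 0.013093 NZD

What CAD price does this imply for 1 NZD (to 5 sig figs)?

1 NZD ÷ 0.013093 = 76.3767 JPY
76.3767 JPY ÷ 88.274 = 0.865223 CAD

NZD/CAD = 0.86522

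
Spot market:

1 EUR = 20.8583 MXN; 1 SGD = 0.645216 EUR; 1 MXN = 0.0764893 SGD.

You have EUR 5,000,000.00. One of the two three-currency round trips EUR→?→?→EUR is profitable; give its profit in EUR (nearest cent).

Profit: EUR 147,006.64

Profitable loop is EUR → MXN → SGD → EUR:
EUR 5,000,000.00 × 20.8583 = MXN 104,291,500.00
MXN 104,291,500.00 × 0.0764893 = SGD 7,977,183.83
SGD 7,977,183.83 × 0.645216 = EUR 5,147,006.64
Profit = EUR 5,147,006.64 − EUR 5,000,000.00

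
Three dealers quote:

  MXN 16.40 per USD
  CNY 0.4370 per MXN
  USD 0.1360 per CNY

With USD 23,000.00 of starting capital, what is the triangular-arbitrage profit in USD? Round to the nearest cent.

Profitable loop is USD → CNY → MXN → USD:
USD 23,000.00 ÷ 0.1360 = CNY 169,117.65
CNY 169,117.65 ÷ 0.4370 = MXN 386,996.90
MXN 386,996.90 ÷ 16.40 = USD 23,597.37
Profit = USD 23,597.37 − USD 23,000.00

Profit: USD 597.37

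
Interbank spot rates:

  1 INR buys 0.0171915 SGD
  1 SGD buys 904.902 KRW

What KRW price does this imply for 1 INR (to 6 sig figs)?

INR/KRW = 15.5566

1 INR × 0.0171915 = 0.0171915 SGD
0.0171915 SGD × 904.902 = 15.5566 KRW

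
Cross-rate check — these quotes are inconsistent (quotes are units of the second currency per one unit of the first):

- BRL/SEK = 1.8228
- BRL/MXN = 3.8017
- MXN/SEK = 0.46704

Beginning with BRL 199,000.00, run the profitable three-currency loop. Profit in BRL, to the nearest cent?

Profitable loop is BRL → SEK → MXN → BRL:
BRL 199,000.00 × 1.8228 = SEK 362,737.20
SEK 362,737.20 ÷ 0.46704 = MXN 776,672.66
MXN 776,672.66 ÷ 3.8017 = BRL 204,296.15
Profit = BRL 204,296.15 − BRL 199,000.00

Profit: BRL 5,296.15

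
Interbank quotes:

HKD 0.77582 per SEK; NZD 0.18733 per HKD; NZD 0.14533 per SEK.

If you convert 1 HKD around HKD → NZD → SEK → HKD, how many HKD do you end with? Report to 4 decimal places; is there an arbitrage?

Around HKD → NZD → SEK → HKD: 1 × 0.18733 ÷ 0.14533 × 0.77582 = 1.000030
Product ≈ 1 (deviation 0.003%, within rounding noise).

1.0000 (no arbitrage)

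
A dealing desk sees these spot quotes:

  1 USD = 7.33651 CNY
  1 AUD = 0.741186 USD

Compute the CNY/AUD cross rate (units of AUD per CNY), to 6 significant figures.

1 CNY ÷ 7.33651 = 0.136305 USD
0.136305 USD ÷ 0.741186 = 0.183901 AUD

CNY/AUD = 0.183901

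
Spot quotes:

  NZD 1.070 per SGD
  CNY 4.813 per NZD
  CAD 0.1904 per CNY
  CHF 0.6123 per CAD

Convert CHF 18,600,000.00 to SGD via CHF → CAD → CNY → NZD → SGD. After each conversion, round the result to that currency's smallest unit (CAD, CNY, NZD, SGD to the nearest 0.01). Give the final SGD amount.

CHF 18,600,000.00 ÷ 0.6123 = CAD 30,377,266.05
CAD 30,377,266.05 ÷ 0.1904 = CNY 159,544,464.55
CNY 159,544,464.55 ÷ 4.813 = NZD 33,148,652.51
NZD 33,148,652.51 ÷ 1.070 = SGD 30,980,049.07

SGD 30,980,049.07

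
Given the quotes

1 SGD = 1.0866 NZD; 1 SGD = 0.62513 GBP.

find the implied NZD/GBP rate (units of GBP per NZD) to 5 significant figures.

NZD/GBP = 0.57531

1 NZD ÷ 1.0866 = 0.920302 SGD
0.920302 SGD × 0.62513 = 0.575308 GBP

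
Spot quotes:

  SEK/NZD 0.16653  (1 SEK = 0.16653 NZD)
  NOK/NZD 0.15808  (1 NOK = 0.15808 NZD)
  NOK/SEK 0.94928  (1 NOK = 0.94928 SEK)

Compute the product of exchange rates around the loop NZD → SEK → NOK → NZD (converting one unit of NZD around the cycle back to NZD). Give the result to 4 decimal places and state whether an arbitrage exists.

Around NZD → SEK → NOK → NZD: 1 ÷ 0.16653 ÷ 0.94928 × 0.15808 = 0.999977
Product ≈ 1 (deviation 0.002%, within rounding noise).

1.0000 (no arbitrage)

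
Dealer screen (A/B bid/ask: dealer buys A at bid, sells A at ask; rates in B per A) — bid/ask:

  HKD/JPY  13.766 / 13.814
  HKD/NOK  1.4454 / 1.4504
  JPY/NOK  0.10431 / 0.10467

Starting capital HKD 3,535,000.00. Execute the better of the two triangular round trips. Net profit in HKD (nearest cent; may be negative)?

Net result: HKD -1,250.23 (no profitable arbitrage after spreads)

Best loop HKD → NOK → JPY → HKD:
HKD 3,535,000.00 × 1.4454 (sell HKD at bid) = NOK 5,109,489.00
NOK 5,109,489.00 ÷ 0.10467 (buy JPY at ask) = JPY 48,815,219
JPY 48,815,219 ÷ 13.814 (buy HKD at ask) = HKD 3,533,749.77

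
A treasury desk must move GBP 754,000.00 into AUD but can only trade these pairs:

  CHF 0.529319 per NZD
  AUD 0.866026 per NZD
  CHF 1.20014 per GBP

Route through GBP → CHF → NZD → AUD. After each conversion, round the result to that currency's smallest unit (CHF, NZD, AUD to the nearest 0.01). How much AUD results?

GBP 754,000.00 × 1.20014 = CHF 904,905.56
CHF 904,905.56 ÷ 0.529319 = NZD 1,709,565.61
NZD 1,709,565.61 × 0.866026 = AUD 1,480,528.27

AUD 1,480,528.27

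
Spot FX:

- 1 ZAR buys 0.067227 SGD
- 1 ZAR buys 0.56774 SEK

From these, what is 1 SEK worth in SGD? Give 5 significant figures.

1 SEK ÷ 0.56774 = 1.76137 ZAR
1.76137 ZAR × 0.067227 = 0.118412 SGD

SEK/SGD = 0.11841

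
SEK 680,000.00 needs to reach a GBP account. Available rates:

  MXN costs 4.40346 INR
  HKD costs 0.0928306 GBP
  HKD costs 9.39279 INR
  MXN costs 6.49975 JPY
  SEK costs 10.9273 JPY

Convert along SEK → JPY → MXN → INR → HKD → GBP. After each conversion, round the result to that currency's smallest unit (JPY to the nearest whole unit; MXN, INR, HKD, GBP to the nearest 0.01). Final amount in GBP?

GBP 49,752.59

SEK 680,000.00 × 10.9273 = JPY 7,430,564
JPY 7,430,564 ÷ 6.49975 = MXN 1,143,207.66
MXN 1,143,207.66 × 4.40346 = INR 5,034,069.20
INR 5,034,069.20 ÷ 9.39279 = HKD 535,950.36
HKD 535,950.36 × 0.0928306 = GBP 49,752.59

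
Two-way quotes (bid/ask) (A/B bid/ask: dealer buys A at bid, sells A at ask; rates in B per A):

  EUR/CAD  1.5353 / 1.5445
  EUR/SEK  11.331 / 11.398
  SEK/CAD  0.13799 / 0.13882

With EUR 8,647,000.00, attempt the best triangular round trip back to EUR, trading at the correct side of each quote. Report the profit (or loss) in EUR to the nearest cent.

Net profit: EUR 106,735.11

Best loop EUR → SEK → CAD → EUR:
EUR 8,647,000.00 × 11.331 (sell EUR at bid) = SEK 97,979,157.00
SEK 97,979,157.00 × 0.13799 (sell SEK at bid) = CAD 13,520,143.87
CAD 13,520,143.87 ÷ 1.5445 (buy EUR at ask) = EUR 8,753,735.11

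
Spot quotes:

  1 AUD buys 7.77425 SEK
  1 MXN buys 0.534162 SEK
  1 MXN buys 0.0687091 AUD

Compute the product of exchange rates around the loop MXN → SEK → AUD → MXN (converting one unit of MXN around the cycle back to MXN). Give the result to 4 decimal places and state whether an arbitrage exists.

Around MXN → SEK → AUD → MXN: 1 × 0.534162 ÷ 7.77425 ÷ 0.0687091 = 1.000001
Product ≈ 1 (deviation 0.000%, within rounding noise).

1.0000 (no arbitrage)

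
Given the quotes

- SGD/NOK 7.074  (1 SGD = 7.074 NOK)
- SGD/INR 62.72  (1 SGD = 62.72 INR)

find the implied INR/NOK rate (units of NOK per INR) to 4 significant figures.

INR/NOK = 0.1128

1 INR ÷ 62.72 = 0.0159439 SGD
0.0159439 SGD × 7.074 = 0.112787 NOK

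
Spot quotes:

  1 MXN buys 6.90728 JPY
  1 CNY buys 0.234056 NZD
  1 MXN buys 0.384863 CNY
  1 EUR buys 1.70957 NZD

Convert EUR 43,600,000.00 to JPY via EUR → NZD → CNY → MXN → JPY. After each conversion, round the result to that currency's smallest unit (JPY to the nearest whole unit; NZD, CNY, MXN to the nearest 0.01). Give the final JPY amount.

JPY 5,715,503,554

EUR 43,600,000.00 × 1.70957 = NZD 74,537,252.00
NZD 74,537,252.00 ÷ 0.234056 = CNY 318,459,052.53
CNY 318,459,052.53 ÷ 0.384863 = MXN 827,460,817.30
MXN 827,460,817.30 × 6.90728 = JPY 5,715,503,554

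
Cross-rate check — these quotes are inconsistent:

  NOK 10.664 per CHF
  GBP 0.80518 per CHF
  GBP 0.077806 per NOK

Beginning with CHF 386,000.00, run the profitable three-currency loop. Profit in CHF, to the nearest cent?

Profit: CHF 11,765.90

Profitable loop is CHF → NOK → GBP → CHF:
CHF 386,000.00 × 10.664 = NOK 4,116,304.00
NOK 4,116,304.00 × 0.077806 = GBP 320,273.15
GBP 320,273.15 ÷ 0.80518 = CHF 397,765.90
Profit = CHF 397,765.90 − CHF 386,000.00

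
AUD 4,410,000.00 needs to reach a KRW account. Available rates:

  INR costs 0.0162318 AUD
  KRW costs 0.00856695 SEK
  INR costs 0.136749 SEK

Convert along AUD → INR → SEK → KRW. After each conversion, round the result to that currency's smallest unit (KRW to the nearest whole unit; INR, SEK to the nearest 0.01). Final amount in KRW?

KRW 4,336,804,387

AUD 4,410,000.00 ÷ 0.0162318 = INR 271,688,906.96
INR 271,688,906.96 × 0.136749 = SEK 37,153,186.34
SEK 37,153,186.34 ÷ 0.00856695 = KRW 4,336,804,387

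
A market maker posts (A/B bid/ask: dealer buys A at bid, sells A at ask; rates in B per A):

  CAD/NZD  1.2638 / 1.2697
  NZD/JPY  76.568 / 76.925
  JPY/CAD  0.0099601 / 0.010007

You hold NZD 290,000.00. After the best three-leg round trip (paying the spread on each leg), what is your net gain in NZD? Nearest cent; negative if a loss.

Net profit: NZD 6,705.42

Best loop NZD → CAD → JPY → NZD:
NZD 290,000.00 ÷ 1.2697 (buy CAD at ask) = CAD 228,400.41
CAD 228,400.41 ÷ 0.010007 (buy JPY at ask) = JPY 22,824,064
JPY 22,824,064 ÷ 76.925 (buy NZD at ask) = NZD 296,705.42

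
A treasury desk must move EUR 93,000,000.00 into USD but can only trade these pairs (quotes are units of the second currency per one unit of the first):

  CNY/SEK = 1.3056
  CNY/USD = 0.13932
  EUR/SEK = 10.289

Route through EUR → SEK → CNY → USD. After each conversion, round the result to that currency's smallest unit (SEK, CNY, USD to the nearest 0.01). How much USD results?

EUR 93,000,000.00 × 10.289 = SEK 956,877,000.00
SEK 956,877,000.00 ÷ 1.3056 = CNY 732,902,113.97
CNY 732,902,113.97 × 0.13932 = USD 102,107,922.52

USD 102,107,922.52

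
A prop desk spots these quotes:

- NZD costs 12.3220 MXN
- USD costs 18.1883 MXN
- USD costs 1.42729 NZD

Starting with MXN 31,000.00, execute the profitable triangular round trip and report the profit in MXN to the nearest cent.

Profitable loop is MXN → NZD → USD → MXN:
MXN 31,000.00 ÷ 12.3220 = NZD 2,515.83
NZD 2,515.83 ÷ 1.42729 = USD 1,762.66
USD 1,762.66 × 18.1883 = MXN 32,059.77
Profit = MXN 32,059.77 − MXN 31,000.00

Profit: MXN 1,059.77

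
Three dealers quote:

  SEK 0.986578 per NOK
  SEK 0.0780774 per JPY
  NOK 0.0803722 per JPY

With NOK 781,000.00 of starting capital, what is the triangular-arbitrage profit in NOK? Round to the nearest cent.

Profit: NOK 12,163.96

Profitable loop is NOK → SEK → JPY → NOK:
NOK 781,000.00 × 0.986578 = SEK 770,517.42
SEK 770,517.42 ÷ 0.0780774 = JPY 9,868,636
JPY 9,868,636 × 0.0803722 = NOK 793,163.96
Profit = NOK 793,163.96 − NOK 781,000.00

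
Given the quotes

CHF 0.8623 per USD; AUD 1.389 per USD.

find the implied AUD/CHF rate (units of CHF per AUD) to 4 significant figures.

1 AUD ÷ 1.389 = 0.719942 USD
0.719942 USD × 0.8623 = 0.620806 CHF

AUD/CHF = 0.6208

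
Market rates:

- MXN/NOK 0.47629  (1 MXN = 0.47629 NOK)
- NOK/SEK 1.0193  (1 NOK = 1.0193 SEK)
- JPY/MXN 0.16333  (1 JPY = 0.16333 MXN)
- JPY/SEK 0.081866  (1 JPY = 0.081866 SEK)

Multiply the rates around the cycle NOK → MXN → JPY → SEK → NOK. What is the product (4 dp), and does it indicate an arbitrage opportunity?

Around NOK → MXN → JPY → SEK → NOK: 1 ÷ 0.47629 ÷ 0.16333 × 0.081866 ÷ 1.0193 = 1.032438
Product > 1; profitable direction is NOK → MXN → JPY → SEK → NOK.

1.0324 (arbitrage exists)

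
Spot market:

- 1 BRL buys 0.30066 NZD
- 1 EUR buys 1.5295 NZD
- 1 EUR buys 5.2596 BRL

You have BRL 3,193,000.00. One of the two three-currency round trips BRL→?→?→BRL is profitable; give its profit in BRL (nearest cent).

Profitable loop is BRL → NZD → EUR → BRL:
BRL 3,193,000.00 × 0.30066 = NZD 960,007.38
NZD 960,007.38 ÷ 1.5295 = EUR 627,660.92
EUR 627,660.92 × 5.2596 = BRL 3,301,245.38
Profit = BRL 3,301,245.38 − BRL 3,193,000.00

Profit: BRL 108,245.38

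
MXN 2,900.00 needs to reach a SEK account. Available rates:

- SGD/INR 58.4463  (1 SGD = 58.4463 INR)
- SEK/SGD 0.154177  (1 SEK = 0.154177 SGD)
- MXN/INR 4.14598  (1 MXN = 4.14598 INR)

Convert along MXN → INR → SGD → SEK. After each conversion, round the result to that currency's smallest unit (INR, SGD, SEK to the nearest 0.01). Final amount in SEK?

MXN 2,900.00 × 4.14598 = INR 12,023.34
INR 12,023.34 ÷ 58.4463 = SGD 205.72
SGD 205.72 ÷ 0.154177 = SEK 1,334.31

SEK 1,334.31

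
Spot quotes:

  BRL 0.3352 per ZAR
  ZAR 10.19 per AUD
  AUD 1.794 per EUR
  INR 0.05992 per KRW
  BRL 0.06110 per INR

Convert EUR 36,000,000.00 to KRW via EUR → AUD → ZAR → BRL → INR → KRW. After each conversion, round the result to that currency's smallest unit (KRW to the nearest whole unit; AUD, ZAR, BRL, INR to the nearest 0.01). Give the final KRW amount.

EUR 36,000,000.00 × 1.794 = AUD 64,584,000.00
AUD 64,584,000.00 × 10.19 = ZAR 658,110,960.00
ZAR 658,110,960.00 × 0.3352 = BRL 220,598,793.79
BRL 220,598,793.79 ÷ 0.06110 = INR 3,610,454,890.18
INR 3,610,454,890.18 ÷ 0.05992 = KRW 60,254,587,620

KRW 60,254,587,620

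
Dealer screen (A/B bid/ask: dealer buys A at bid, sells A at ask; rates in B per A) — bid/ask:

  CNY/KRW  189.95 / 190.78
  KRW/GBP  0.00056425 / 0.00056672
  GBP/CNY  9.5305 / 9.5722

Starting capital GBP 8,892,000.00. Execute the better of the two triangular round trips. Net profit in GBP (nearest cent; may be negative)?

Net profit: GBP 190,930.80

Best loop GBP → CNY → KRW → GBP:
GBP 8,892,000.00 × 9.5305 (sell GBP at bid) = CNY 84,745,206.00
CNY 84,745,206.00 × 189.95 (sell CNY at bid) = KRW 16,097,351,880
KRW 16,097,351,880 × 0.00056425 (sell KRW at bid) = GBP 9,082,930.80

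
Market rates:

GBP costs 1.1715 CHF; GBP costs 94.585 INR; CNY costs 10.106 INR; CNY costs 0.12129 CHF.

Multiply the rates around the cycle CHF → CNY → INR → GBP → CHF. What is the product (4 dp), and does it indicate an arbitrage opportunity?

1.0320 (arbitrage exists)

Around CHF → CNY → INR → GBP → CHF: 1 ÷ 0.12129 × 10.106 ÷ 94.585 × 1.1715 = 1.031987
Product > 1; profitable direction is CHF → CNY → INR → GBP → CHF.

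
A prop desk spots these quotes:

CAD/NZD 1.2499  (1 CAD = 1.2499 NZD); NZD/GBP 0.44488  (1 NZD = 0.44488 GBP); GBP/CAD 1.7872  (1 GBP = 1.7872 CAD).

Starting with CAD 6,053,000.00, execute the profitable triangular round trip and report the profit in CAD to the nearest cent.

Profit: CAD 37,870.53

Profitable loop is CAD → GBP → NZD → CAD:
CAD 6,053,000.00 ÷ 1.7872 = GBP 3,386,862.13
GBP 3,386,862.13 ÷ 0.44488 = NZD 7,612,979.07
NZD 7,612,979.07 ÷ 1.2499 = CAD 6,090,870.53
Profit = CAD 6,090,870.53 − CAD 6,053,000.00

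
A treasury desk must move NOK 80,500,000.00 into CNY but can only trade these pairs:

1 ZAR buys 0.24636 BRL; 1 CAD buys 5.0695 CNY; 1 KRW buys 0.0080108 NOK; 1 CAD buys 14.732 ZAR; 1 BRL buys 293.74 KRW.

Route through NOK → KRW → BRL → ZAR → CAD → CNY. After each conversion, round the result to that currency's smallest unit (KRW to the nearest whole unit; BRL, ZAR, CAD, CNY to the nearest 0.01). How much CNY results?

CNY 47,784,838.47

NOK 80,500,000.00 ÷ 0.0080108 = KRW 10,048,933,939
KRW 10,048,933,939 ÷ 293.74 = BRL 34,210,301.42
BRL 34,210,301.42 ÷ 0.24636 = ZAR 138,863,051.71
ZAR 138,863,051.71 ÷ 14.732 = CAD 9,425,947.03
CAD 9,425,947.03 × 5.0695 = CNY 47,784,838.47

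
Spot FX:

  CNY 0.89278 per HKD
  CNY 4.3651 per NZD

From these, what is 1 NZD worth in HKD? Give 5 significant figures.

NZD/HKD = 4.8893

1 NZD × 4.3651 = 4.3651 CNY
4.3651 CNY ÷ 0.89278 = 4.88933 HKD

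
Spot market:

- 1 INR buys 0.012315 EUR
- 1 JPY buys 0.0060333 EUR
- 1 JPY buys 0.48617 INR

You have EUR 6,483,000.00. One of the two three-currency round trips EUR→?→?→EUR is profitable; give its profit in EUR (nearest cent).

Profitable loop is EUR → INR → JPY → EUR:
EUR 6,483,000.00 ÷ 0.012315 = INR 526,431,181.49
INR 526,431,181.49 ÷ 0.48617 = JPY 1,082,812,970
JPY 1,082,812,970 × 0.0060333 = EUR 6,532,935.49
Profit = EUR 6,532,935.49 − EUR 6,483,000.00

Profit: EUR 49,935.49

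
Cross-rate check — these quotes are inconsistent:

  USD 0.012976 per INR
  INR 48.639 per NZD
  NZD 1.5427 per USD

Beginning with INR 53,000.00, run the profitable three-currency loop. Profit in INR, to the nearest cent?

Profit: INR 1,433.83

Profitable loop is INR → NZD → USD → INR:
INR 53,000.00 ÷ 48.639 = NZD 1,089.66
NZD 1,089.66 ÷ 1.5427 = USD 706.33
USD 706.33 ÷ 0.012976 = INR 54,433.83
Profit = INR 54,433.83 − INR 53,000.00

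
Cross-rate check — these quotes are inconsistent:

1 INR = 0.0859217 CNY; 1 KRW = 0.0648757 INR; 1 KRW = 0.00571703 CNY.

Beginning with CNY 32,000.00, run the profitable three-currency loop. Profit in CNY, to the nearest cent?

Profit: CNY 819.77

Profitable loop is CNY → INR → KRW → CNY:
CNY 32,000.00 ÷ 0.0859217 = INR 372,432.11
INR 372,432.11 ÷ 0.0648757 = KRW 5,740,703
KRW 5,740,703 × 0.00571703 = CNY 32,819.77
Profit = CNY 32,819.77 − CNY 32,000.00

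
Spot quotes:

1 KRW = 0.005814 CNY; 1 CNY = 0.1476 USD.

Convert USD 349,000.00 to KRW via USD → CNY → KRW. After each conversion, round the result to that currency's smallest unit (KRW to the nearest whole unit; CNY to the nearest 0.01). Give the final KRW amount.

KRW 406,690,513

USD 349,000.00 ÷ 0.1476 = CNY 2,364,498.64
CNY 2,364,498.64 ÷ 0.005814 = KRW 406,690,513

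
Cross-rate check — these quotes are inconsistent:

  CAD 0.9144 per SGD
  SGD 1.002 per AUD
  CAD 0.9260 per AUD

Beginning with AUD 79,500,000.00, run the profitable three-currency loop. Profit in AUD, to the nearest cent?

Profitable loop is AUD → CAD → SGD → AUD:
AUD 79,500,000.00 × 0.9260 = CAD 73,617,000.00
CAD 73,617,000.00 ÷ 0.9144 = SGD 80,508,530.18
SGD 80,508,530.18 ÷ 1.002 = AUD 80,347,834.51
Profit = AUD 80,347,834.51 − AUD 79,500,000.00

Profit: AUD 847,834.51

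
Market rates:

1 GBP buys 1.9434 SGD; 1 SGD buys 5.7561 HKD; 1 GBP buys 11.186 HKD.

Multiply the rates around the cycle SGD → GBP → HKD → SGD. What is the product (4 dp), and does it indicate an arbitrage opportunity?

1.0000 (no arbitrage)

Around SGD → GBP → HKD → SGD: 1 ÷ 1.9434 × 11.186 ÷ 5.7561 = 0.999964
Product ≈ 1 (deviation 0.004%, within rounding noise).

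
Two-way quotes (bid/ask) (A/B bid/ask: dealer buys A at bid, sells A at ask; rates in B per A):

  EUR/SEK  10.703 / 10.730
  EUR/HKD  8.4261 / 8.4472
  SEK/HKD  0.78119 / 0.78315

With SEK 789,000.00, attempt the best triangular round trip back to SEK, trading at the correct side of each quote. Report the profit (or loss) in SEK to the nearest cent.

Net profit: SEK 2,150.19

Best loop SEK → EUR → HKD → SEK:
SEK 789,000.00 ÷ 10.730 (buy EUR at ask) = EUR 73,532.15
EUR 73,532.15 × 8.4261 (sell EUR at bid) = HKD 619,589.27
HKD 619,589.27 ÷ 0.78315 (buy SEK at ask) = SEK 791,150.19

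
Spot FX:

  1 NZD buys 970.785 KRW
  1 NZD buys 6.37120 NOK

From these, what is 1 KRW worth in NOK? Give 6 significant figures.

KRW/NOK = 0.00656294

1 KRW ÷ 970.785 = 0.00103009 NZD
0.00103009 NZD × 6.37120 = 0.00656294 NOK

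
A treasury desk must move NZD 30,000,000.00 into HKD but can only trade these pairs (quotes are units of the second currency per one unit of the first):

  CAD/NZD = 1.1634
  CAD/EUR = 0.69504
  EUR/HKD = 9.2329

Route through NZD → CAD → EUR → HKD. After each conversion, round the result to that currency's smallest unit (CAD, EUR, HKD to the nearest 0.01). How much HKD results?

HKD 165,477,947.84

NZD 30,000,000.00 ÷ 1.1634 = CAD 25,786,487.88
CAD 25,786,487.88 × 0.69504 = EUR 17,922,640.54
EUR 17,922,640.54 × 9.2329 = HKD 165,477,947.84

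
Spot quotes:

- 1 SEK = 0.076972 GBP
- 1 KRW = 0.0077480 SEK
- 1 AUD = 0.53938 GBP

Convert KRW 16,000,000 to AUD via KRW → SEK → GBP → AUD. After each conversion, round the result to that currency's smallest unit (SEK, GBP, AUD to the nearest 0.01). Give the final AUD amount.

AUD 17,690.79

KRW 16,000,000 × 0.0077480 = SEK 123,968.00
SEK 123,968.00 × 0.076972 = GBP 9,542.06
GBP 9,542.06 ÷ 0.53938 = AUD 17,690.79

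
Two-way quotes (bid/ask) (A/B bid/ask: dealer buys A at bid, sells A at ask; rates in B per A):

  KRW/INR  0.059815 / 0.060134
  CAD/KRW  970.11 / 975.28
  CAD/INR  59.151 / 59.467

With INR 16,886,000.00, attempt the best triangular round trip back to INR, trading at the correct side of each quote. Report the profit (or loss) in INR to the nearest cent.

Best loop INR → KRW → CAD → INR:
INR 16,886,000.00 ÷ 0.060134 (buy KRW at ask) = KRW 280,806,199
KRW 280,806,199 ÷ 975.28 (buy CAD at ask) = CAD 287,923.67
CAD 287,923.67 × 59.151 (sell CAD at bid) = INR 17,030,973.16

Net profit: INR 144,973.16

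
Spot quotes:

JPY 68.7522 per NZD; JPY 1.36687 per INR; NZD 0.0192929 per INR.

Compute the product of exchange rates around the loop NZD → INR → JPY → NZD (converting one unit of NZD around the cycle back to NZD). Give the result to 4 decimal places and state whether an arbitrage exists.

1.0305 (arbitrage exists)

Around NZD → INR → JPY → NZD: 1 ÷ 0.0192929 × 1.36687 ÷ 68.7522 = 1.030488
Product > 1; profitable direction is NZD → INR → JPY → NZD.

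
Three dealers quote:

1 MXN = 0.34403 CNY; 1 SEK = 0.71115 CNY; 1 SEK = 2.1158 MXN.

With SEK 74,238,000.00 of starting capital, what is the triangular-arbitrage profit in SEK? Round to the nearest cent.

Profit: SEK 1,748,418.84

Profitable loop is SEK → MXN → CNY → SEK:
SEK 74,238,000.00 × 2.1158 = MXN 157,072,760.40
MXN 157,072,760.40 × 0.34403 = CNY 54,037,741.76
CNY 54,037,741.76 ÷ 0.71115 = SEK 75,986,418.84
Profit = SEK 75,986,418.84 − SEK 74,238,000.00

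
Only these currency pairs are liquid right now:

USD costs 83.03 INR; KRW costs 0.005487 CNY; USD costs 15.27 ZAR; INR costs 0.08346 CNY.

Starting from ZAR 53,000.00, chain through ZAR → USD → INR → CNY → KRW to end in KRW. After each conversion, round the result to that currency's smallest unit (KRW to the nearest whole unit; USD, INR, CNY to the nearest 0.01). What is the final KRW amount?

KRW 4,383,445

ZAR 53,000.00 ÷ 15.27 = USD 3,470.86
USD 3,470.86 × 83.03 = INR 288,185.51
INR 288,185.51 × 0.08346 = CNY 24,051.96
CNY 24,051.96 ÷ 0.005487 = KRW 4,383,445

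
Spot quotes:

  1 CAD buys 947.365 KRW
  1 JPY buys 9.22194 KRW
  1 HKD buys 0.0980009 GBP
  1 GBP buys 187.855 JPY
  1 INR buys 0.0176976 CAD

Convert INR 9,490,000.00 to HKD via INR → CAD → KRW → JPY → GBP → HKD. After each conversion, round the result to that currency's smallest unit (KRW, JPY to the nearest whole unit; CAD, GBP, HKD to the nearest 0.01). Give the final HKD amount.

INR 9,490,000.00 × 0.0176976 = CAD 167,950.22
CAD 167,950.22 × 947.365 = KRW 159,110,160
KRW 159,110,160 ÷ 9.22194 = JPY 17,253,437
JPY 17,253,437 ÷ 187.855 = GBP 91,844.44
GBP 91,844.44 ÷ 0.0980009 = HKD 937,179.56

HKD 937,179.56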